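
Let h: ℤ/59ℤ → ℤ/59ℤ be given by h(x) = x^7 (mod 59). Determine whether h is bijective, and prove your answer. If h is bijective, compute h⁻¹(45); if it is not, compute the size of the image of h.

Since 59 is prime, the nonzero elements of ℤ/59ℤ form a cyclic group of order 58.
As gcd(7, 58) = 1, raising to the 7th power is a bijection on this group: if u^7 ≡ v^7 then (uv^{−1})^7 = 1, and the only element of order dividing gcd(7, 58) = 1 is 1, so u = v.
With h(0) = 0 this makes h injective on all of ℤ/59ℤ, hence bijective (finite equal-size domain and codomain). In particular h is bijective.
Since h is bijective, we find the preimage of 45. The inverse of x ↦ x^7 on (ℤ/59ℤ)^× is x ↦ x^25, because 7·25 = 175 = 3·58 + 1 ≡ 1 (mod 58) and x^{58} = 1 for x ≠ 0 (Fermat). So h⁻¹(45) = 45^25 mod 59.
Repeated squaring mod 59: 45^1 ≡ 45, 45^2 ≡ 45² = 2025 ≡ 19, 45^4 ≡ 19² = 361 ≡ 7, 45^8 ≡ 7² = 49, 45^16 ≡ 49² = 2401 ≡ 41. Since 25 = 16 + 8 + 1, 45^25 ≡ 41·49·45: 41·49 = 2009 ≡ 3, then 3·45 = 135 ≡ 17. So 45^25 ≡ 17 (mod 59).
Hence h⁻¹(45) = 17.

17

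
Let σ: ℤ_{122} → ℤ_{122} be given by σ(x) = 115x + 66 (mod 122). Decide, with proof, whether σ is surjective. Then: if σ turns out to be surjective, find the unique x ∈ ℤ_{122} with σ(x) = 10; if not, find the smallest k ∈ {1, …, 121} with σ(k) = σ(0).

Recall: surjectivity means every element of the codomain has a preimage under σ.
Since gcd(115, 122) = 1, 115 is invertible modulo 122. Euclid's algorithm: 122 = 1·115 + 7, 115 = 16·7 + 3, 7 = 2·3 + 1; back-substituting gives 1 = 87·115 − 82·122, so 115⁻¹ ≡ 87 (mod 122).
Then y ↦ 87(y − 66) is a two-sided inverse to σ, so every y ∈ ℤ_{122} has a preimage.
So σ is surjective.
Since σ is surjective, we compute σ⁻¹(10): solve 115x + 66 ≡ 10 (mod 122), i.e. 115x ≡ 66 (mod 122).
Multiplying by 115⁻¹ = 87 gives x ≡ 87·66 = 5742 = 47·122 + 8 ≡ 8 (mod 122).
Check: σ(8) = 115·8 + 66 = 986 = 8·122 + 10 ≡ 10 (mod 122).

8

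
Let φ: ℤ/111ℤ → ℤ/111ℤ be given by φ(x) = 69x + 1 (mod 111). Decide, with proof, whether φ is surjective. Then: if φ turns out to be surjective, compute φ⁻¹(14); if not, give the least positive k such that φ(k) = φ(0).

Since gcd(69, 111) = 3, we have 69x ≡ 0 (mod 3) for all x, so φ(x) ≡ 1 (mod 3).
But 0 ≢ 1 (mod 3), so 0 ∈ ℤ/111ℤ has no preimage. So φ is not surjective.
Since φ is not surjective, we find the least positive k with φ(k) = φ(0): this means 69k ≡ 0 (mod 111), i.e. 111 ∣ 69k. Since gcd(69, 111) = 3, dividing through by 3 this holds exactly when 37 ∣ 23k, and as gcd(23, 37) = 1, exactly when 37 ∣ k.
The smallest positive such k is 37.

37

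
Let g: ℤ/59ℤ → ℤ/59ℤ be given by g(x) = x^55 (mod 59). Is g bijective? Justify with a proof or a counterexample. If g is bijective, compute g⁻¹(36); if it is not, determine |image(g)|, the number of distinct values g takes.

35

Since 59 is prime, the nonzero elements of ℤ/59ℤ form a cyclic group of order 58.
As gcd(55, 58) = 1, raising to the 55th power is a bijection on this group: if x_1^55 ≡ x_2^55 then (x_1x_2^{−1})^55 = 1, and the only element of order dividing gcd(55, 58) = 1 is 1, so x_1 = x_2.
With g(0) = 0 this makes g injective on all of ℤ/59ℤ, hence bijective (finite equal-size domain and codomain). In particular g is bijective.
Since g is bijective, we find the preimage of 36. The inverse of x ↦ x^55 on (ℤ/59ℤ)^× is x ↦ x^19, because 55·19 = 1045 = 18·58 + 1 ≡ 1 (mod 58) and x^{58} = 1 for x ≠ 0 (Fermat). So g⁻¹(36) = 36^19 mod 59.
Repeated squaring mod 59: 36^1 ≡ 36, 36^2 ≡ 36² = 1296 ≡ 57, 36^4 ≡ 57² = 3249 ≡ 4, 36^8 ≡ 4² = 16, 36^16 ≡ 16² = 256 ≡ 20. Since 19 = 16 + 2 + 1, 36^19 ≡ 20·57·36: 20·57 = 1140 ≡ 19, then 19·36 = 684 ≡ 35. So 36^19 ≡ 35 (mod 59).
Hence g⁻¹(36) = 35.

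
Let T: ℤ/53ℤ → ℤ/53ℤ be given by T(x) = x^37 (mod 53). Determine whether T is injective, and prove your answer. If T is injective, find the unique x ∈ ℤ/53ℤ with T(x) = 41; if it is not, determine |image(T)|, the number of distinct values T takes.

20

Since 53 is prime, the nonzero elements of ℤ/53ℤ form a cyclic group of order 52.
As gcd(37, 52) = 1, raising to the 37th power is a bijection on this group: if s^37 ≡ t^37 then (st^{−1})^37 = 1, and the only element of order dividing gcd(37, 52) = 1 is 1, so s = t.
With T(0) = 0 this makes T injective on all of ℤ/53ℤ, hence bijective (finite equal-size domain and codomain). In particular T is injective.
Since T is injective, we find the preimage of 41. The inverse of x ↦ x^37 on (ℤ/53ℤ)^× is x ↦ x^45, because 37·45 = 1665 = 32·52 + 1 ≡ 1 (mod 52) and x^{52} = 1 for x ≠ 0 (Fermat). So T⁻¹(41) = 41^45 mod 53.
Repeated squaring mod 53: 41^1 ≡ 41, 41^2 ≡ 41² = 1681 ≡ 38, 41^4 ≡ 38² = 1444 ≡ 13, 41^8 ≡ 13² = 169 ≡ 10, 41^16 ≡ 10² = 100 ≡ 47, 41^32 ≡ 47² = 2209 ≡ 36. Since 45 = 32 + 8 + 4 + 1, 41^45 ≡ 36·10·13·41: 36·10 = 360 ≡ 42, then 42·13 = 546 ≡ 16, then 16·41 = 656 ≡ 20. So 41^45 ≡ 20 (mod 53).
Hence T⁻¹(41) = 20.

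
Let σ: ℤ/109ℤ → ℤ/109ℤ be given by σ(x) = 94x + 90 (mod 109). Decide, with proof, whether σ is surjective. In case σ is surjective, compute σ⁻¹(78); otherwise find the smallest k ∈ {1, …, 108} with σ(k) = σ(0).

Since gcd(94, 109) = 1, 94 is invertible modulo 109. Euclid's algorithm: 109 = 1·94 + 15, 94 = 6·15 + 4, 15 = 3·4 + 3, 4 = 1·3 + 1; back-substituting gives 1 = 29·94 − 25·109, so 94⁻¹ ≡ 29 (mod 109).
Then y ↦ 29(y − 90) is a two-sided inverse to σ, so every y ∈ ℤ/109ℤ has a preimage.
Therefore σ is surjective.
Since σ is surjective, we find σ⁻¹(78): we need 94x ≡ 78 − 90 ≡ 97 (mod 109). Using 94⁻¹ = 29: x ≡ 29·97 = 2813 = 25·109 + 88, so x = 88.
Check: σ(88) = 94·88 + 90 = 8362 = 76·109 + 78 ≡ 78 (mod 109).

88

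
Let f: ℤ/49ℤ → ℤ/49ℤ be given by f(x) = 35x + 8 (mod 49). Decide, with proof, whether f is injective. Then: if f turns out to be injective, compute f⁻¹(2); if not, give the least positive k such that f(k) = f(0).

7

Recall that f is injective if f(x_1) = f(x_2) implies x_1 = x_2.
We have gcd(35, 49) = 7 > 1. Taking x_1 = 0 and x_2 = 7: f(0) = 8 and f(7) = 35·7 + 8 = 253 ≡ 8 (mod 49).
So f(0) = f(7) while 0 ≠ 7, hence f is not injective.
Since f is not injective, we find the least positive k with f(k) = f(0): this means 35k ≡ 0 (mod 49), i.e. 49 ∣ 35k. Since gcd(35, 49) = 7, dividing through by 7 this holds exactly when 7 ∣ 5k, and as gcd(5, 7) = 1, exactly when 7 ∣ k.
The smallest positive such k is 7.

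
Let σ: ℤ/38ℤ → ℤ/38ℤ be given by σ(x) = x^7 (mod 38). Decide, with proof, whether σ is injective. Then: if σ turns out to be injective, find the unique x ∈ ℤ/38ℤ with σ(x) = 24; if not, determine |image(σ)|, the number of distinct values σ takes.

36

Computing x^7 mod 38 for each x (by repeated squaring, reducing mod 38 at every step), the values σ(0), σ(1), …, σ(37) are: 0, 1, 14, 21, 6, 35, 28, 7, 8, 23, 34, 11, 12, 29, 22, 13, 36, 5, 18, 19, 20, 33, 2, 25, 16, 9, 26, 27, 4, 15, 30, 31, 10, 3, 32, 17, 24, 37.
Every element of ℤ/38ℤ appears exactly once in this list, so σ is a bijection, and in particular injective.
Since σ is injective, we read off the preimage of 24 from the same table: σ(36) = 24, so σ⁻¹(24) = 36.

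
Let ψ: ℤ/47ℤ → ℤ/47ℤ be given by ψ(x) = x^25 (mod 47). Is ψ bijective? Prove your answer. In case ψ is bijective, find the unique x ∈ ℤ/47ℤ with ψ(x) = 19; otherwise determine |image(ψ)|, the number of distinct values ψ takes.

Since 47 is prime, the nonzero elements of ℤ/47ℤ form a cyclic group of order 46.
As gcd(25, 46) = 1, raising to the 25th power is a bijection on this group: if s^25 ≡ t^25 then (st^{−1})^25 = 1, and the only element of order dividing gcd(25, 46) = 1 is 1, so s = t.
With ψ(0) = 0 this makes ψ injective on all of ℤ/47ℤ, hence bijective (finite equal-size domain and codomain). In particular ψ is bijective.
Since ψ is bijective, we find the preimage of 19. The inverse of x ↦ x^25 on (ℤ/47ℤ)^× is x ↦ x^35, because 25·35 = 875 = 19·46 + 1 ≡ 1 (mod 46) and x^{46} = 1 for x ≠ 0 (Fermat). So ψ⁻¹(19) = 19^35 mod 47.
Repeated squaring mod 47: 19^1 ≡ 19, 19^2 ≡ 19² = 361 ≡ 32, 19^4 ≡ 32² = 1024 ≡ 37, 19^8 ≡ 37² = 1369 ≡ 6, 19^16 ≡ 6² = 36, 19^32 ≡ 36² = 1296 ≡ 27. Since 35 = 32 + 2 + 1, 19^35 ≡ 27·32·19: 27·32 = 864 ≡ 18, then 18·19 = 342 ≡ 13. So 19^35 ≡ 13 (mod 47).
Hence ψ⁻¹(19) = 13.

13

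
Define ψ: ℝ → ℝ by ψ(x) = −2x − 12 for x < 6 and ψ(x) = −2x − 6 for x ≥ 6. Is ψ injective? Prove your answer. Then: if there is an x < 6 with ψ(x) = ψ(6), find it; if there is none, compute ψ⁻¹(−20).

Both pieces are strictly decreasing (slopes −2 and −2), so each is injective on its own interval.
The left piece maps (−∞, 6) onto (−24, ∞); the right piece maps [6, ∞) onto (−∞, −18].
These images overlap. In particular ψ(6) = −18 (right piece), and solving −2x − 12 = −18 on the left piece gives x = 3 < 6.
So ψ(3) = ψ(6) with 3 ≠ 6, and ψ is not injective. This x = 3 is the requested value below 6.

3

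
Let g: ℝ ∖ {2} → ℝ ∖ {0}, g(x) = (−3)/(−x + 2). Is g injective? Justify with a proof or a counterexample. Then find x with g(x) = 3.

3

Suppose g(x_1) = g(x_2). Cross-multiplying: (−3)(−x_2 + 2) = (−3)(−x_1 + 2).
Expanding both sides and cancelling the symmetric terms leaves −3·(x_1 − x_2) = 0. Since −3 ≠ 0, x_1 = x_2. Hence g is injective.
Solving g(x) = 3: cross-multiplying gives −3 = 3(−x + 2), which rearranges to 3x = 9, so x = 3.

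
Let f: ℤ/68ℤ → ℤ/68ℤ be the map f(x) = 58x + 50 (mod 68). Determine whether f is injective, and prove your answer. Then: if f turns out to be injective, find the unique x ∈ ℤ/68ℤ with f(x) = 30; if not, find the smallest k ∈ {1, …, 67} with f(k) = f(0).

34

We have gcd(58, 68) = 2 > 1. Taking a = 0 and b = 34: f(0) = 50 and f(34) = 58·34 + 50 = 2022 ≡ 50 (mod 68).
So f(0) = f(34) while 0 ≠ 34, therefore f is not injective.
Since f is not injective, we find the least positive k with f(k) = f(0): this means 58k ≡ 0 (mod 68), i.e. 68 ∣ 58k. Since gcd(58, 68) = 2, dividing through by 2 this holds exactly when 34 ∣ 29k, and as gcd(29, 34) = 1, exactly when 34 ∣ k.
The smallest positive such k is 34.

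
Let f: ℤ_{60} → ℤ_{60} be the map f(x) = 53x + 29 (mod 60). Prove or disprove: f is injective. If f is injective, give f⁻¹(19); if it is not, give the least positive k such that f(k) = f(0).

10

Recall: f is injective when f(u) = f(v) forces u = v.
Suppose f(u) = f(v) in ℤ_{60}. Then 53u + 29 ≡ 53v + 29 (mod 60), therefore 53(u − v) ≡ 0 (mod 60).
Since gcd(53, 60) = 1, 53 is invertible modulo 60, thus u − v ≡ 0 (mod 60), i.e. u = v.
So f is injective.
We now compute 53⁻¹ mod 60 explicitly. Euclid's algorithm: 60 = 1·53 + 7, 53 = 7·7 + 4, 7 = 1·4 + 3, 4 = 1·3 + 1; back-substituting gives 1 = 17·53 − 15·60, so 53⁻¹ ≡ 17 (mod 60).
Since f is injective, we find f⁻¹(19): we need 53x ≡ 19 − 29 ≡ 50 (mod 60). Using 53⁻¹ = 17: x ≡ 17·50 = 850 = 14·60 + 10, so x = 10.
Check: f(10) = 53·10 + 29 = 559 = 9·60 + 19 ≡ 19 (mod 60).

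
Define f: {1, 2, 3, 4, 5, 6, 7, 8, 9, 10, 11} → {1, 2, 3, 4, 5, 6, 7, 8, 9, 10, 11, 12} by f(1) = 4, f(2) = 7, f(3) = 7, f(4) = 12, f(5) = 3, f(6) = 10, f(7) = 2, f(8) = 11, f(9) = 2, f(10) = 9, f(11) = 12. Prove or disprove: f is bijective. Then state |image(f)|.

f(2) = 7 = f(3) with 2 ≠ 3, so f is not injective, hence not bijective.
The image of f is {2, 3, 4, 7, 9, 10, 11, 12}, which has 8 elements.

8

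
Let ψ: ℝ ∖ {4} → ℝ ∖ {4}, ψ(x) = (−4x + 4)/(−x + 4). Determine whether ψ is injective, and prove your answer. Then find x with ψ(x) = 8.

Suppose ψ(a) = ψ(b). Cross-multiplying: (−4a + 4)(−b + 4) = (−4b + 4)(−a + 4).
Expanding both sides and cancelling the symmetric terms leaves −12·(a − b) = 0. Since −12 ≠ 0, a = b. Therefore ψ is injective.
Solving ψ(x) = 8: cross-multiplying gives −4x + 4 = 8(−x + 4), which rearranges to 4x = 28, so x = 7.

7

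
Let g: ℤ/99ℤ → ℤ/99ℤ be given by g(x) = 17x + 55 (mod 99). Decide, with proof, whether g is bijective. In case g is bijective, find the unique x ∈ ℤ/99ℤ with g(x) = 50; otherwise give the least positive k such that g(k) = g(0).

Suppose g(x_1) = g(x_2) in ℤ/99ℤ. Then 17x_1 + 55 ≡ 17x_2 + 55 (mod 99), so 17(x_1 − x_2) ≡ 0 (mod 99).
Since gcd(17, 99) = 1, 17 is invertible modulo 99, hence x_1 − x_2 ≡ 0 (mod 99), i.e. x_1 = x_2.
We now compute 17⁻¹ mod 99 explicitly. Euclid's algorithm: 99 = 5·17 + 14, 17 = 1·14 + 3, 14 = 4·3 + 2, 3 = 1·2 + 1; back-substituting gives 1 = 35·17 − 6·99, so 17⁻¹ ≡ 35 (mod 99).
Then y ↦ 35(y − 55) is a two-sided inverse to g, so every y ∈ ℤ/99ℤ has a preimage.
Hence g is bijective.
Since g is bijective, we find g⁻¹(50): we need 17x ≡ 50 − 55 ≡ 94 (mod 99). Using 17⁻¹ = 35: x ≡ 35·94 = 3290 = 33·99 + 23, so x = 23.
Check: g(23) = 17·23 + 55 = 446 = 4·99 + 50 ≡ 50 (mod 99).

23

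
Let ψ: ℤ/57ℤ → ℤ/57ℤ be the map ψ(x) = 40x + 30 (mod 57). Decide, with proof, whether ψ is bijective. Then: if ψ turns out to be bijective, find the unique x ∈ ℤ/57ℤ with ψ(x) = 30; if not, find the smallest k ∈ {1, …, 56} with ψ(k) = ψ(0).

0

If ψ(x_1) = ψ(x_2), then 40x_1 ≡ 40x_2 (mod 57). Because gcd(40, 57) = 1, we may cancel 40 to get x_1 ≡ x_2 (mod 57).
We now compute 40⁻¹ mod 57 explicitly. Euclid's algorithm: 57 = 1·40 + 17, 40 = 2·17 + 6, 17 = 2·6 + 5, 6 = 1·5 + 1; back-substituting gives 1 = 10·40 − 7·57, so 40⁻¹ ≡ 10 (mod 57).
For any y ∈ ℤ/57ℤ, x = 10(y − 30) mod 57 satisfies ψ(x) = 40·10(y − 30) + 30 ≡ y (since 40·10 ≡ 1 mod 57). So every y has a preimage.
Therefore ψ is bijective.
Since ψ is bijective, we find ψ⁻¹(30): we need 40x ≡ 30 − 30 ≡ 0 (mod 57). Using 40⁻¹ = 10: x ≡ 10·0 = 0, so x = 0.
Check: ψ(0) = 40·0 + 30 = 30 ≡ 30 (mod 57).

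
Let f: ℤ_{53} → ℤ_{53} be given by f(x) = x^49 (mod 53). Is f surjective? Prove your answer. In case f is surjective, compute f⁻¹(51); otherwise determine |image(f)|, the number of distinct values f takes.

Since 53 is prime, the nonzero elements of ℤ_{53} form a cyclic group of order 52.
As gcd(49, 52) = 1, raising to the 49th power is a bijection on this group: if a^49 ≡ b^49 then (ab^{−1})^49 = 1, and the only element of order dividing gcd(49, 52) = 1 is 1, so a = b.
With f(0) = 0 this makes f injective on all of ℤ_{53}, hence bijective (finite equal-size domain and codomain). In particular f is surjective.
Since f is surjective, we find the preimage of 51. The inverse of x ↦ x^49 on (ℤ_{53})^× is x ↦ x^17, because 49·17 = 833 = 16·52 + 1 ≡ 1 (mod 52) and x^{52} = 1 for x ≠ 0 (Fermat). So f⁻¹(51) = 51^17 mod 53.
Repeated squaring mod 53: 51^1 ≡ 51, 51^2 ≡ 51² = 2601 ≡ 4, 51^4 ≡ 4² = 16, 51^8 ≡ 16² = 256 ≡ 44, 51^16 ≡ 44² = 1936 ≡ 28. Since 17 = 16 + 1, 51^17 ≡ 28·51: 28·51 = 1428 ≡ 50. So 51^17 ≡ 50 (mod 53).
Hence f⁻¹(51) = 50.

50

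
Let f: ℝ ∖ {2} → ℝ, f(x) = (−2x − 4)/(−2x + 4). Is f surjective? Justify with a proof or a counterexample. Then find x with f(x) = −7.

If f(x) = 1, cross-multiplying gives −2(−2x − 4) = −2(−2x + 4), which simplifies to 8 = −8 — false.  So 1 has no preimage and f is not surjective.
Solving f(x) = −7: cross-multiplying gives −2x − 4 = −7(−2x + 4), which rearranges to −16x = −24, so x = 3/2.

3/2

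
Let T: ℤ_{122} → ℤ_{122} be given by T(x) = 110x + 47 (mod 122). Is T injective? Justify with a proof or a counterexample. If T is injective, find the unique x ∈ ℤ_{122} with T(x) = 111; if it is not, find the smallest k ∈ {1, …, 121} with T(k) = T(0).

We have gcd(110, 122) = 2 > 1. Taking u = 0 and v = 61: T(0) = 47 and T(61) = 110·61 + 47 = 6757 ≡ 47 (mod 122).
So T(0) = T(61) while 0 ≠ 61, thus T is not injective.
Since T is not injective, we find the least positive k with T(k) = T(0): this means 110k ≡ 0 (mod 122), i.e. 122 ∣ 110k. Since gcd(110, 122) = 2, dividing through by 2 this holds exactly when 61 ∣ 55k, and as gcd(55, 61) = 1, exactly when 61 ∣ k.
The smallest positive such k is 61.

61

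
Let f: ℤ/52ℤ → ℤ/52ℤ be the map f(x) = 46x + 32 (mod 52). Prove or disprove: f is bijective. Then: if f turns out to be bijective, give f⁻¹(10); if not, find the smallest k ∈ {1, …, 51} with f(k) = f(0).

26

Recall: f is injective when f(x_1) = f(x_2) forces x_1 = x_2.
We have gcd(46, 52) = 2 > 1. Taking x_1 = 0 and x_2 = 26: f(0) = 32 and f(26) = 46·26 + 32 = 1228 ≡ 32 (mod 52).
So f(0) = f(26) while 0 ≠ 26, hence f is not injective, hence not bijective.
Since f is not bijective, we find the least positive k with f(k) = f(0): this means 46k ≡ 0 (mod 52), i.e. 52 ∣ 46k. Since gcd(46, 52) = 2, dividing through by 2 this holds exactly when 26 ∣ 23k, and as gcd(23, 26) = 1, exactly when 26 ∣ k.
The smallest positive such k is 26.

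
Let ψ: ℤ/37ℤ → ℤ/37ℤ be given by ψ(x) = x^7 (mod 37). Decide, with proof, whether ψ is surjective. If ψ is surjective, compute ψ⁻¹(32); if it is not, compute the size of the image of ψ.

13

Since 37 is prime, the nonzero elements of ℤ/37ℤ form a cyclic group of order 36.
As gcd(7, 36) = 1, raising to the 7th power is a bijection on this group: if u^7 ≡ v^7 then (uv^{−1})^7 = 1, and the only element of order dividing gcd(7, 36) = 1 is 1, so u = v.
With ψ(0) = 0 this makes ψ injective on all of ℤ/37ℤ, hence bijective (finite equal-size domain and codomain). In particular ψ is surjective.
Since ψ is surjective, we find the preimage of 32. The inverse of x ↦ x^7 on (ℤ/37ℤ)^× is x ↦ x^31, because 7·31 = 217 = 6·36 + 1 ≡ 1 (mod 36) and x^{36} = 1 for x ≠ 0 (Fermat). So ψ⁻¹(32) = 32^31 mod 37.
Repeated squaring mod 37: 32^1 ≡ 32, 32^2 ≡ 32² = 1024 ≡ 25, 32^4 ≡ 25² = 625 ≡ 33, 32^8 ≡ 33² = 1089 ≡ 16, 32^16 ≡ 16² = 256 ≡ 34. Since 31 = 16 + 8 + 4 + 2 + 1, 32^31 ≡ 34·16·33·25·32: 34·16 = 544 ≡ 26, then 26·33 = 858 ≡ 7, then 7·25 = 175 ≡ 27, then 27·32 = 864 ≡ 13. So 32^31 ≡ 13 (mod 37).
Hence ψ⁻¹(32) = 13.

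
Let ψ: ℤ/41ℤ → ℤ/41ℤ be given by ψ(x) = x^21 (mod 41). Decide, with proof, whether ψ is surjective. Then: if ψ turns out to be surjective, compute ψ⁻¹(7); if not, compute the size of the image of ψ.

Since 41 is prime, the nonzero elements of ℤ/41ℤ form a cyclic group of order 40.
As gcd(21, 40) = 1, raising to the 21st power is a bijection on this group: if a^21 ≡ b^21 then (ab^{−1})^21 = 1, and the only element of order dividing gcd(21, 40) = 1 is 1, so a = b.
With ψ(0) = 0 this makes ψ injective on all of ℤ/41ℤ, hence bijective (finite equal-size domain and codomain). In particular ψ is surjective.
Since ψ is surjective, we find the preimage of 7. The inverse of x ↦ x^21 on (ℤ/41ℤ)^× is x ↦ x^21, because 21·21 = 441 = 11·40 + 1 ≡ 1 (mod 40) and x^{40} = 1 for x ≠ 0 (Fermat). So ψ⁻¹(7) = 7^21 mod 41.
Repeated squaring mod 41: 7^1 ≡ 7, 7^2 ≡ 7² = 49 ≡ 8, 7^4 ≡ 8² = 64 ≡ 23, 7^8 ≡ 23² = 529 ≡ 37, 7^16 ≡ 37² = 1369 ≡ 16. Since 21 = 16 + 4 + 1, 7^21 ≡ 16·23·7: 16·23 = 368 ≡ 40, then 40·7 = 280 ≡ 34. So 7^21 ≡ 34 (mod 41).
Hence ψ⁻¹(7) = 34.

34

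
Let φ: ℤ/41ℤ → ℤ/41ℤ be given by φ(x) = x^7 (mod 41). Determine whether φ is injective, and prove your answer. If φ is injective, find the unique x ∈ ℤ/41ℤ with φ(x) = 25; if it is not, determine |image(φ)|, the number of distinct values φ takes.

Since 41 is prime, the nonzero elements of ℤ/41ℤ form a cyclic group of order 40.
As gcd(7, 40) = 1, raising to the 7th power is a bijection on this group: if u^7 ≡ v^7 then (uv^{−1})^7 = 1, and the only element of order dividing gcd(7, 40) = 1 is 1, so u = v.
With φ(0) = 0 this makes φ injective on all of ℤ/41ℤ, hence bijective (finite equal-size domain and codomain). In particular φ is injective.
Since φ is injective, we find the preimage of 25. The inverse of x ↦ x^7 on (ℤ/41ℤ)^× is x ↦ x^23, because 7·23 = 161 = 4·40 + 1 ≡ 1 (mod 40) and x^{40} = 1 for x ≠ 0 (Fermat). So φ⁻¹(25) = 25^23 mod 41.
Repeated squaring mod 41: 25^1 ≡ 25, 25^2 ≡ 25² = 625 ≡ 10, 25^4 ≡ 10² = 100 ≡ 18, 25^8 ≡ 18² = 324 ≡ 37, 25^16 ≡ 37² = 1369 ≡ 16. Since 23 = 16 + 4 + 2 + 1, 25^23 ≡ 16·18·10·25: 16·18 = 288 ≡ 1, then 1·10 = 10, then 10·25 = 250 ≡ 4. So 25^23 ≡ 4 (mod 41).
Hence φ⁻¹(25) = 4.

4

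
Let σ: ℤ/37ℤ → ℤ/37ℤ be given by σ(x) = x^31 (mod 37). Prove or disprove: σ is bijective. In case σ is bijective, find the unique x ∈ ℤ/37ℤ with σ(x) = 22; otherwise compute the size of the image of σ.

2

Since 37 is prime, the nonzero elements of ℤ/37ℤ form a cyclic group of order 36.
As gcd(31, 36) = 1, raising to the 31st power is a bijection on this group: if a^31 ≡ b^31 then (ab^{−1})^31 = 1, and the only element of order dividing gcd(31, 36) = 1 is 1, so a = b.
With σ(0) = 0 this makes σ injective on all of ℤ/37ℤ, hence bijective (finite equal-size domain and codomain). In particular σ is bijective.
Since σ is bijective, we find the preimage of 22. The inverse of x ↦ x^31 on (ℤ/37ℤ)^× is x ↦ x^7, because 31·7 = 217 = 6·36 + 1 ≡ 1 (mod 36) and x^{36} = 1 for x ≠ 0 (Fermat). So σ⁻¹(22) = 22^7 mod 37.
Repeated squaring mod 37: 22^1 ≡ 22, 22^2 ≡ 22² = 484 ≡ 3, 22^4 ≡ 3² = 9. Since 7 = 4 + 2 + 1, 22^7 ≡ 9·3·22: 9·3 = 27, then 27·22 = 594 ≡ 2. So 22^7 ≡ 2 (mod 37).
Hence σ⁻¹(22) = 2.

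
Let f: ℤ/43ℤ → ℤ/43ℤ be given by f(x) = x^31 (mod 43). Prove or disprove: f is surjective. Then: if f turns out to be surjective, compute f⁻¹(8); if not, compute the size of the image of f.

Since 43 is prime, the nonzero elements of ℤ/43ℤ form a cyclic group of order 42.
As gcd(31, 42) = 1, raising to the 31st power is a bijection on this group: if x_1^31 ≡ x_2^31 then (x_1x_2^{−1})^31 = 1, and the only element of order dividing gcd(31, 42) = 1 is 1, so x_1 = x_2.
With f(0) = 0 this makes f injective on all of ℤ/43ℤ, hence bijective (finite equal-size domain and codomain). In particular f is surjective.
Since f is surjective, we find the preimage of 8. The inverse of x ↦ x^31 on (ℤ/43ℤ)^× is x ↦ x^19, because 31·19 = 589 = 14·42 + 1 ≡ 1 (mod 42) and x^{42} = 1 for x ≠ 0 (Fermat). So f⁻¹(8) = 8^19 mod 43.
Repeated squaring mod 43: 8^1 ≡ 8, 8^2 ≡ 8² = 64 ≡ 21, 8^4 ≡ 21² = 441 ≡ 11, 8^8 ≡ 11² = 121 ≡ 35, 8^16 ≡ 35² = 1225 ≡ 21. Since 19 = 16 + 2 + 1, 8^19 ≡ 21·21·8: 21·21 = 441 ≡ 11, then 11·8 = 88 ≡ 2. So 8^19 ≡ 2 (mod 43).
Hence f⁻¹(8) = 2.

2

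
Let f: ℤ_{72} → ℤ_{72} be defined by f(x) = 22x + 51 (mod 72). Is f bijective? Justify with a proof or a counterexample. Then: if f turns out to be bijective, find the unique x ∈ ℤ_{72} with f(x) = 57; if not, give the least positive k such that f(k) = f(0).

36

We have gcd(22, 72) = 2 > 1. Taking s = 0 and t = 36: f(0) = 51 and f(36) = 22·36 + 51 = 843 ≡ 51 (mod 72).
So f(0) = f(36) while 0 ≠ 36, hence f is not injective, hence not bijective.
Since f is not bijective, we find the least positive k with f(k) = f(0): this means 22k ≡ 0 (mod 72), i.e. 72 ∣ 22k. Since gcd(22, 72) = 2, dividing through by 2 this holds exactly when 36 ∣ 11k, and as gcd(11, 36) = 1, exactly when 36 ∣ k.
The smallest positive such k is 36.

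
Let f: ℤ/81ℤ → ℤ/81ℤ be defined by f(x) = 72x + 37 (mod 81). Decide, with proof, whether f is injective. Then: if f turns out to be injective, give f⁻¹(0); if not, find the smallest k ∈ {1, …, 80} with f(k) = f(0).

We have gcd(72, 81) = 9 > 1. Taking a = 0 and b = 9: f(0) = 37 and f(9) = 72·9 + 37 = 685 ≡ 37 (mod 81).
So f(0) = f(9) while 0 ≠ 9, therefore f is not injective.
Since f is not injective, we find the least positive k with f(k) = f(0): this means 72k ≡ 0 (mod 81), i.e. 81 ∣ 72k. Since gcd(72, 81) = 9, dividing through by 9 this holds exactly when 9 ∣ 8k, and as gcd(8, 9) = 1, exactly when 9 ∣ k.
The smallest positive such k is 9.

9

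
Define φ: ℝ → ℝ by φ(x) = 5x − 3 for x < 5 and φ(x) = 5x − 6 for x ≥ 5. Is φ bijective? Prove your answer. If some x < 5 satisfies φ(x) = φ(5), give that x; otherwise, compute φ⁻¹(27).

22/5

Both pieces are strictly increasing (slopes 5 and 5), so each is injective on its own interval.
The left piece maps (−∞, 5) onto (−∞, 22); the right piece maps [5, ∞) onto [19, ∞).
These images overlap. In particular φ(5) = 19 (right piece), and solving 5x − 3 = 19 on the left piece gives x = 22/5 < 5.
So φ(22/5) = φ(5) with 22/5 ≠ 5, and φ is not injective, hence not bijective. This x = 22/5 is the requested value below 5.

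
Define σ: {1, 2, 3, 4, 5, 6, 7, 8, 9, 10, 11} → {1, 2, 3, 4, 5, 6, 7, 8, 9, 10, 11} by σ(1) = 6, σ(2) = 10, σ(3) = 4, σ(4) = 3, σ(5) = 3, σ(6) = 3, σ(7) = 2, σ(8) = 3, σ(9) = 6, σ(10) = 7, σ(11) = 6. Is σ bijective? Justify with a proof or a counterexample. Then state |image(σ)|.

σ(4) = 3 = σ(5) with 4 ≠ 5, so σ is not injective, hence not bijective.
The image of σ is {2, 3, 4, 6, 7, 10}, which has 6 elements.

6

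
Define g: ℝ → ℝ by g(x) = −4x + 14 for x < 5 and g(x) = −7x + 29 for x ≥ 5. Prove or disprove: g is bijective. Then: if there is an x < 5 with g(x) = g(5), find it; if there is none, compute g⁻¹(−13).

Both pieces are strictly decreasing (slopes −4 and −7), so each is injective on its own interval.
The left piece maps (−∞, 5) onto (−6, ∞); the right piece maps [5, ∞) onto (−∞, −6].
Since −6 = −6, the images partition ℝ: g is injective and surjective, hence bijective.
Because the two images are disjoint, no x < 5 has g(x) = g(5), so we compute g⁻¹(−13): −13 lies in (−∞, −6], so solve −7x + 29 = −13: x = (−13 − 29)/(−7) = 6.

6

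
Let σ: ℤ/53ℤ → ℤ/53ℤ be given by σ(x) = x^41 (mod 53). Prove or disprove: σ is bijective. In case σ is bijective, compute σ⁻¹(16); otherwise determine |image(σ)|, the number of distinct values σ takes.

Since 53 is prime, the nonzero elements of ℤ/53ℤ form a cyclic group of order 52.
As gcd(41, 52) = 1, raising to the 41st power is a bijection on this group: if x_1^41 ≡ x_2^41 then (x_1x_2^{−1})^41 = 1, and the only element of order dividing gcd(41, 52) = 1 is 1, so x_1 = x_2.
With σ(0) = 0 this makes σ injective on all of ℤ/53ℤ, hence bijective (finite equal-size domain and codomain). In particular σ is bijective.
Since σ is bijective, we find the preimage of 16. The inverse of x ↦ x^41 on (ℤ/53ℤ)^× is x ↦ x^33, because 41·33 = 1353 = 26·52 + 1 ≡ 1 (mod 52) and x^{52} = 1 for x ≠ 0 (Fermat). So σ⁻¹(16) = 16^33 mod 53.
Repeated squaring mod 53: 16^1 ≡ 16, 16^2 ≡ 16² = 256 ≡ 44, 16^4 ≡ 44² = 1936 ≡ 28, 16^8 ≡ 28² = 784 ≡ 42, 16^16 ≡ 42² = 1764 ≡ 15, 16^32 ≡ 15² = 225 ≡ 13. Since 33 = 32 + 1, 16^33 ≡ 13·16: 13·16 = 208 ≡ 49. So 16^33 ≡ 49 (mod 53).
Hence σ⁻¹(16) = 49.

49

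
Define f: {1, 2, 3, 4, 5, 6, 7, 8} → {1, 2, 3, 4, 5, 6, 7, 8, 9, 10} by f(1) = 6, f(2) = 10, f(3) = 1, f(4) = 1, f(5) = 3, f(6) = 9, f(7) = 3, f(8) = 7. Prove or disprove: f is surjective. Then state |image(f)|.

No element maps to 2, so f is not surjective.
The image of f is {1, 3, 6, 7, 9, 10}, which has 6 elements.

6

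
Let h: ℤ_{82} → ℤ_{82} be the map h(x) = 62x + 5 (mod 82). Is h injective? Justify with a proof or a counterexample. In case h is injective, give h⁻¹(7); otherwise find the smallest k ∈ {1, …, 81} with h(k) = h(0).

Recall that h is injective when h(u) = h(v) forces u = v.
We have gcd(62, 82) = 2 > 1. Taking u = 0 and v = 41: h(0) = 5 and h(41) = 62·41 + 5 = 2547 ≡ 5 (mod 82).
So h(0) = h(41) while 0 ≠ 41, hence h is not injective.
Since h is not injective, we find the least positive k with h(k) = h(0): this means 62k ≡ 0 (mod 82), i.e. 82 ∣ 62k. Since gcd(62, 82) = 2, dividing through by 2 this holds exactly when 41 ∣ 31k, and as gcd(31, 41) = 1, exactly when 41 ∣ k.
The smallest positive such k is 41.

41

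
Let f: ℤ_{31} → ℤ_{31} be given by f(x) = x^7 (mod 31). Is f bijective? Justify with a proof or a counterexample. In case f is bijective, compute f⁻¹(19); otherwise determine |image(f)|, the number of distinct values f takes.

Since 31 is prime, the nonzero elements of ℤ_{31} form a cyclic group of order 30.
As gcd(7, 30) = 1, raising to the 7th power is a bijection on this group: if s^7 ≡ t^7 then (st^{−1})^7 = 1, and the only element of order dividing gcd(7, 30) = 1 is 1, so s = t.
With f(0) = 0 this makes f injective on all of ℤ_{31}, hence bijective (finite equal-size domain and codomain). In particular f is bijective.
Since f is bijective, we find the preimage of 19. The inverse of x ↦ x^7 on (ℤ_{31})^× is x ↦ x^13, because 7·13 = 91 = 3·30 + 1 ≡ 1 (mod 30) and x^{30} = 1 for x ≠ 0 (Fermat). So f⁻¹(19) = 19^13 mod 31.
Repeated squaring mod 31: 19^1 ≡ 19, 19^2 ≡ 19² = 361 ≡ 20, 19^4 ≡ 20² = 400 ≡ 28, 19^8 ≡ 28² = 784 ≡ 9. Since 13 = 8 + 4 + 1, 19^13 ≡ 9·28·19: 9·28 = 252 ≡ 4, then 4·19 = 76 ≡ 14. So 19^13 ≡ 14 (mod 31).
Hence f⁻¹(19) = 14.

14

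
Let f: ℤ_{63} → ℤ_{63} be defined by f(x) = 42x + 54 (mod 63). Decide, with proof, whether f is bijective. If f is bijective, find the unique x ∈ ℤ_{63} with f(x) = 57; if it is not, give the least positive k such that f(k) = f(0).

3

Recall that f is injective when f(u) = f(v) forces u = v.
We have gcd(42, 63) = 21 > 1. Taking u = 0 and v = 3: f(0) = 54 and f(3) = 42·3 + 54 = 180 ≡ 54 (mod 63).
So f(0) = f(3) while 0 ≠ 3, thus f is not injective, hence not bijective.
Since f is not bijective, we find the least positive k with f(k) = f(0): this means 42k ≡ 0 (mod 63), i.e. 63 ∣ 42k. Since gcd(42, 63) = 21, dividing through by 21 this holds exactly when 3 ∣ 2k, and as gcd(2, 3) = 1, exactly when 3 ∣ k.
The smallest positive such k is 3.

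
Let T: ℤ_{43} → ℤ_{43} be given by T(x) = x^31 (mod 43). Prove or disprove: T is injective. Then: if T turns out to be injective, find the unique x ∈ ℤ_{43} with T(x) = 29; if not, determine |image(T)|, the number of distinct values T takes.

34

Since 43 is prime, the nonzero elements of ℤ_{43} form a cyclic group of order 42.
As gcd(31, 42) = 1, raising to the 31st power is a bijection on this group: if a^31 ≡ b^31 then (ab^{−1})^31 = 1, and the only element of order dividing gcd(31, 42) = 1 is 1, so a = b.
With T(0) = 0 this makes T injective on all of ℤ_{43}, hence bijective (finite equal-size domain and codomain). In particular T is injective.
Since T is injective, we find the preimage of 29. The inverse of x ↦ x^31 on (ℤ_{43})^× is x ↦ x^19, because 31·19 = 589 = 14·42 + 1 ≡ 1 (mod 42) and x^{42} = 1 for x ≠ 0 (Fermat). So T⁻¹(29) = 29^19 mod 43.
Repeated squaring mod 43: 29^1 ≡ 29, 29^2 ≡ 29² = 841 ≡ 24, 29^4 ≡ 24² = 576 ≡ 17, 29^8 ≡ 17² = 289 ≡ 31, 29^16 ≡ 31² = 961 ≡ 15. Since 19 = 16 + 2 + 1, 29^19 ≡ 15·24·29: 15·24 = 360 ≡ 16, then 16·29 = 464 ≡ 34. So 29^19 ≡ 34 (mod 43).
Hence T⁻¹(29) = 34.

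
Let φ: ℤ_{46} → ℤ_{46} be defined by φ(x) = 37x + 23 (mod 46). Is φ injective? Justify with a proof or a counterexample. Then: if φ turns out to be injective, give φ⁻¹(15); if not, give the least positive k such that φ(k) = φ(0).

If φ(x_1) = φ(x_2), then 37x_1 ≡ 37x_2 (mod 46). Because gcd(37, 46) = 1, we may cancel 37 to get x_1 ≡ x_2 (mod 46).
Thus φ is injective.
We now compute 37⁻¹ mod 46 explicitly. Euclid's algorithm: 46 = 1·37 + 9, 37 = 4·9 + 1; back-substituting gives 1 = 5·37 − 4·46, so 37⁻¹ ≡ 5 (mod 46).
Since φ is injective, we compute φ⁻¹(15): solve 37x + 23 ≡ 15 (mod 46), i.e. 37x ≡ 38 (mod 46).
Multiplying by 37⁻¹ = 5 gives x ≡ 5·38 = 190 = 4·46 + 6 ≡ 6 (mod 46).
Check: φ(6) = 37·6 + 23 = 245 = 5·46 + 15 ≡ 15 (mod 46).

6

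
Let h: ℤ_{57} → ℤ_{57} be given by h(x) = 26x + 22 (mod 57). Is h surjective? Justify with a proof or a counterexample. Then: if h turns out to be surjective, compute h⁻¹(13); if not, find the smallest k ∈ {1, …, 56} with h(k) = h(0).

15

By definition, surjectivity means every element of the codomain has a preimage under h.
Since gcd(26, 57) = 1, 26 is invertible modulo 57. Euclid's algorithm: 57 = 2·26 + 5, 26 = 5·5 + 1; back-substituting gives 1 = 11·26 − 5·57, so 26⁻¹ ≡ 11 (mod 57).
Then y ↦ 11(y − 22) is a two-sided inverse to h, so every y ∈ ℤ_{57} has a preimage.
Hence h is surjective.
Since h is surjective, we find h⁻¹(13): we need 26x ≡ 13 − 22 ≡ 48 (mod 57). Using 26⁻¹ = 11: x ≡ 11·48 = 528 = 9·57 + 15, so x = 15.
Check: h(15) = 26·15 + 22 = 412 = 7·57 + 13 ≡ 13 (mod 57).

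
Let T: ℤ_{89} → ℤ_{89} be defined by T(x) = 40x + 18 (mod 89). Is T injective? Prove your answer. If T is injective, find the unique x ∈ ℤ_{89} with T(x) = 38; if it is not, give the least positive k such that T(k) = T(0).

By definition, T is injective when T(a) = T(b) forces a = b.
If T(a) = T(b), then 40a ≡ 40b (mod 89). Because gcd(40, 89) = 1, we may cancel 40 to get a ≡ b (mod 89).
Hence T is injective.
We now compute 40⁻¹ mod 89 explicitly. Euclid's algorithm: 89 = 2·40 + 9, 40 = 4·9 + 4, 9 = 2·4 + 1; back-substituting gives 1 = 69·40 − 31·89, so 40⁻¹ ≡ 69 (mod 89).
Since T is injective, we find T⁻¹(38): we need 40x ≡ 38 − 18 ≡ 20 (mod 89). Using 40⁻¹ = 69: x ≡ 69·20 = 1380 = 15·89 + 45, so x = 45.
Check: T(45) = 40·45 + 18 = 1818 = 20·89 + 38 ≡ 38 (mod 89).

45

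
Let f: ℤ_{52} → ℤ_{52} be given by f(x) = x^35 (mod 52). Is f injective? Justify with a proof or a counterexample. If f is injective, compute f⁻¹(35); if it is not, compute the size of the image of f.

f(0) = 0^35 = 0.
f(26): Repeated squaring mod 52: 26^1 ≡ 26, 26^2 ≡ 26² = 676 ≡ 0, 26^4 ≡ 0² = 0, 26^8 ≡ 0² = 0, 26^16 ≡ 0² = 0, 26^32 ≡ 0² = 0. Since 35 = 32 + 2 + 1, 26^35 ≡ 0·0·26: 0·0 = 0, then 0·26 = 0. So 26^35 ≡ 0 (mod 52).
So f(0) = f(26) = 0 while 0 ≠ 26, therefore f is not injective.
Since f is not injective, we determine |image(f)|. Computing x^35 mod 52 for each x (by repeated squaring, reducing mod 52 at every step), the values f(0), f(1), …, f(51) are: 0, 1, 20, 35, 36, 21, 24, 15, 44, 29, 4, 19, 12, 13, 40, 7, 48, 49, 8, 11, 28, 5, 16, 43, 32, 25, 0, 27, 20, 9, 36, 47, 24, 41, 44, 3, 4, 45, 12, 39, 40, 33, 48, 23, 8, 37, 28, 31, 16, 17, 32, 51.
The distinct values are {0, 1, 3, 4, 5, 7, 8, 9, 11, 12, 13, 15, 16, 17, 19, 20, 21, 23, 24, 25, 27, 28, 29, 31, 32, 33, 35, 36, 37, 39, 40, 41, 43, 44, 45, 47, 48, 49, 51}; there are 39 of them.

39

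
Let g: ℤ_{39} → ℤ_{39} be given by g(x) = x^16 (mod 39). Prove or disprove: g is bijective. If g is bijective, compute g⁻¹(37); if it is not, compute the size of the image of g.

8

g(1) = 1^16 = 1.
g(5): Repeated squaring mod 39: 5^1 ≡ 5, 5^2 ≡ 5² = 25, 5^4 ≡ 25² = 625 ≡ 1, 5^8 ≡ 1² = 1, 5^16 ≡ 1² = 1. So 5^16 ≡ 1 (mod 39).
So g(1) = g(5) = 1 while 1 ≠ 5, thus g is not injective, hence not bijective.
Since g is not bijective, we determine |image(g)|. Computing x^16 mod 39 for each x (by repeated squaring, reducing mod 39 at every step), the values g(0), g(1), …, g(38) are: 0, 1, 16, 3, 22, 1, 9, 22, 1, 9, 16, 16, 27, 13, 1, 3, 16, 22, 27, 22, 22, 27, 22, 16, 3, 1, 13, 27, 16, 16, 9, 1, 22, 9, 1, 22, 3, 16, 1.
The distinct values are {0, 1, 3, 9, 13, 16, 22, 27}; there are 8 of them.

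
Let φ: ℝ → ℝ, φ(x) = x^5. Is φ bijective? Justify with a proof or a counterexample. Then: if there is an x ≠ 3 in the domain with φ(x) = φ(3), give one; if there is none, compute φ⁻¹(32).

On ℝ, x ↦ x^5 is strictly increasing (injective) and for any y ∈ ℝ the 5th root y^{1/5} lies in ℝ (surjective). So φ is bijective.
Since x ↦ x^5 is strictly increasing on ℝ, it is injective there, so no x ≠ 3 in the domain has φ(x) = φ(3). We therefore compute φ⁻¹(32) = 32^{1/5} = 2 (indeed 2^5 = 32).

2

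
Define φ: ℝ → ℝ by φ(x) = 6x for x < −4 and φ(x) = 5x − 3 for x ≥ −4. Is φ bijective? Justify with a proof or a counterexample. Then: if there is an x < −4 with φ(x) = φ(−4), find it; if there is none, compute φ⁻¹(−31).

-31/6

Both pieces are strictly increasing (slopes 6 and 5), so each is injective on its own interval.
The left piece maps (−∞, −4) onto (−∞, −24); the right piece maps [−4, ∞) onto [−23, ∞).
The images leave a gap (−24 has no preimage), so φ is not surjective, hence not bijective.
Because the two images are disjoint, no x < −4 has φ(x) = φ(−4), so we compute φ⁻¹(−31): −31 lies in (−∞, −24), so solve 6x = −31: x = (−31 − 0)/6 = −31/6.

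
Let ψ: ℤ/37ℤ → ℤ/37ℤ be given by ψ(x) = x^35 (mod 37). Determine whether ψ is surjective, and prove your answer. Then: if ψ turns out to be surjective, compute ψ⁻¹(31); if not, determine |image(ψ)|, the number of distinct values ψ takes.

Since 37 is prime, the nonzero elements of ℤ/37ℤ form a cyclic group of order 36.
As gcd(35, 36) = 1, raising to the 35th power is a bijection on this group: if x_1^35 ≡ x_2^35 then (x_1x_2^{−1})^35 = 1, and the only element of order dividing gcd(35, 36) = 1 is 1, so x_1 = x_2.
With ψ(0) = 0 this makes ψ injective on all of ℤ/37ℤ, hence bijective (finite equal-size domain and codomain). In particular ψ is surjective.
Since ψ is surjective, we find the preimage of 31. The inverse of x ↦ x^35 on (ℤ/37ℤ)^× is x ↦ x^35, because 35·35 = 1225 = 34·36 + 1 ≡ 1 (mod 36) and x^{36} = 1 for x ≠ 0 (Fermat). So ψ⁻¹(31) = 31^35 mod 37.
Repeated squaring mod 37: 31^1 ≡ 31, 31^2 ≡ 31² = 961 ≡ 36, 31^4 ≡ 36² = 1296 ≡ 1, 31^8 ≡ 1² = 1, 31^16 ≡ 1² = 1, 31^32 ≡ 1² = 1. Since 35 = 32 + 2 + 1, 31^35 ≡ 1·36·31: 1·36 = 36, then 36·31 = 1116 ≡ 6. So 31^35 ≡ 6 (mod 37).
Hence ψ⁻¹(31) = 6.

6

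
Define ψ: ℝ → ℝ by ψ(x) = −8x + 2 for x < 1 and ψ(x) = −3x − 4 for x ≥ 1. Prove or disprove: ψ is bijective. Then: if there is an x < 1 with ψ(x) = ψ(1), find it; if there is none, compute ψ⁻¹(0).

Both pieces are strictly decreasing (slopes −8 and −3), so each is injective on its own interval.
The left piece maps (−∞, 1) onto (−6, ∞); the right piece maps [1, ∞) onto (−∞, −7].
The images leave a gap (−6 has no preimage), so ψ is not surjective, hence not bijective.
Because the two images are disjoint, no x < 1 has ψ(x) = ψ(1), so we compute ψ⁻¹(0): 0 lies in (−6, ∞), so solve −8x + 2 = 0: x = (0 − 2)/(−8) = 1/4.

1/4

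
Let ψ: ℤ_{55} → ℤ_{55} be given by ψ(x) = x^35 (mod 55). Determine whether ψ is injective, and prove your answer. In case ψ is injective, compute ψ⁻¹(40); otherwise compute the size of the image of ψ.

15

ψ(2): Repeated squaring mod 55: 2^1 ≡ 2, 2^2 ≡ 2² = 4, 2^4 ≡ 4² = 16, 2^8 ≡ 16² = 256 ≡ 36, 2^16 ≡ 36² = 1296 ≡ 31, 2^32 ≡ 31² = 961 ≡ 26. Since 35 = 32 + 2 + 1, 2^35 ≡ 26·4·2: 26·4 = 104 ≡ 49, then 49·2 = 98 ≡ 43. So 2^35 ≡ 43 (mod 55).
ψ(7): Repeated squaring mod 55: 7^1 ≡ 7, 7^2 ≡ 7² = 49, 7^4 ≡ 49² = 2401 ≡ 36, 7^8 ≡ 36² = 1296 ≡ 31, 7^16 ≡ 31² = 961 ≡ 26, 7^32 ≡ 26² = 676 ≡ 16. Since 35 = 32 + 2 + 1, 7^35 ≡ 16·49·7: 16·49 = 784 ≡ 14, then 14·7 = 98 ≡ 43. So 7^35 ≡ 43 (mod 55).
So ψ(2) = ψ(7) = 43 while 2 ≠ 7, thus ψ is not injective.
Since ψ is not injective, we determine |image(ψ)|. Computing x^35 mod 55 for each x (by repeated squaring, reducing mod 55 at every step), the values ψ(0), ψ(1), …, ψ(54) are: 0, 1, 43, 12, 34, 45, 21, 43, 32, 34, 10, 11, 23, 32, 34, 45, 1, 43, 32, 54, 45, 21, 33, 12, 54, 45, 1, 23, 32, 54, 10, 1, 43, 22, 34, 10, 1, 23, 12, 54, 10, 21, 23, 32, 44, 45, 21, 23, 12, 34, 10, 21, 43, 12, 54.
The distinct values are {0, 1, 10, 11, 12, 21, 22, 23, 32, 33, 34, 43, 44, 45, 54}; there are 15 of them.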